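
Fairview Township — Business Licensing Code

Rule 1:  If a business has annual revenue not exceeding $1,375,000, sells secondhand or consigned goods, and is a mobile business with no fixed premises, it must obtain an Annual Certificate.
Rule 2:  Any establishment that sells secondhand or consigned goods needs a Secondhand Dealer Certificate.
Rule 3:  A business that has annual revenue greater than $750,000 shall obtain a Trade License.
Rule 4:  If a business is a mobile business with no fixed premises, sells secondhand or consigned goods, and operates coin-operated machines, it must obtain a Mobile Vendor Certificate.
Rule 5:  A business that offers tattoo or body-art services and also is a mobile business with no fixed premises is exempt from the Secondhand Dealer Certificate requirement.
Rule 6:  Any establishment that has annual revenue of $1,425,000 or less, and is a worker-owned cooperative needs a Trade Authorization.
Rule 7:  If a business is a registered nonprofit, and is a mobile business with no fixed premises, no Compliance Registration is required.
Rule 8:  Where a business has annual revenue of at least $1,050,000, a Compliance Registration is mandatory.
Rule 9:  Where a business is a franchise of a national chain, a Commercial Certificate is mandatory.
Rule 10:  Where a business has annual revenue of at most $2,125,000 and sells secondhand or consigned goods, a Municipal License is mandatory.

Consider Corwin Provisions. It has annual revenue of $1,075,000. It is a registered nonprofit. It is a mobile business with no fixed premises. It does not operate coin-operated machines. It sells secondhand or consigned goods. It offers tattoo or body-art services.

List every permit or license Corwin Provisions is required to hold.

Annual Certificate, Municipal License, Trade License

Rule 1: revenue $1,075,000 ≤ $1,375,000; sells secondhand or consigned goods; is a mobile business with no fixed premises → Annual Certificate required.
Rule 2: sells secondhand or consigned goods → Secondhand Dealer Certificate required.
Rule 3: revenue $1,075,000 > $750,000 → Trade License required.
Rule 4: is a mobile business with no fixed premises; sells secondhand or consigned goods; does not operate coin-operated machines → Mobile Vendor Certificate not required.
Rule 5: offers tattoo or body-art services; is a mobile business with no fixed premises → exempt from Secondhand Dealer Certificate.
Rule 6: revenue $1,075,000 ≤ $1,425,000; is a registered nonprofit (not: is a worker-owned cooperative) → Trade Authorization not required.
Rule 7: is a registered nonprofit; is a mobile business with no fixed premises → exempt from Compliance Registration.
Rule 8: revenue $1,075,000 ≥ $1,050,000 → Compliance Registration required.
Rule 9: is a registered nonprofit (not: is a franchise of a national chain) → Commercial Certificate not required.
Rule 10: revenue $1,075,000 ≤ $2,125,000; sells secondhand or consigned goods → Municipal License required.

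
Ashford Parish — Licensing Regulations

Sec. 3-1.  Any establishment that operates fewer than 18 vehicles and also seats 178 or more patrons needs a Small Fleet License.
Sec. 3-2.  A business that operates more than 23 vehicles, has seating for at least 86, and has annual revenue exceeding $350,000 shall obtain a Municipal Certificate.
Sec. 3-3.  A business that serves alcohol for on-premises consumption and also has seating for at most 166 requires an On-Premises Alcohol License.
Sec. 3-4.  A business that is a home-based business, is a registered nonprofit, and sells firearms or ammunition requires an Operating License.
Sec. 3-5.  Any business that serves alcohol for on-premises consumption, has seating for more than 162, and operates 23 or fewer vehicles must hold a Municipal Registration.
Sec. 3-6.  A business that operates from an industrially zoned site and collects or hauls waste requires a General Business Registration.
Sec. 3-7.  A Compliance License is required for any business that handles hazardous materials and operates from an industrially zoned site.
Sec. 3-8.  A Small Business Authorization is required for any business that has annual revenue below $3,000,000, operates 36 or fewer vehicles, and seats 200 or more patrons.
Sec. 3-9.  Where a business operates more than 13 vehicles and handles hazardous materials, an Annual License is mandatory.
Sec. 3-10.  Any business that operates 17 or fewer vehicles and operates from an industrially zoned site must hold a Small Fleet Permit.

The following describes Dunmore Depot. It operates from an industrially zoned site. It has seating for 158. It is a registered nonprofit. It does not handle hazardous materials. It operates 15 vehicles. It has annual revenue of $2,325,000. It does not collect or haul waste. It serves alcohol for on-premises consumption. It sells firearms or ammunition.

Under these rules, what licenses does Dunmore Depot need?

Sec. 3-1. vehicles 15 < 18; seating 158 < 178 → Small Fleet License not required.
Sec. 3-2. vehicles 15 ≤ 23; seating 158 ≥ 86; revenue $2,325,000 > $350,000 → Municipal Certificate not required.
Sec. 3-3. serves alcohol for on-premises consumption; seating 158 ≤ 166 → On-Premises Alcohol License required.
Sec. 3-4. operates from an industrially zoned site (not: is a home-based business); is a registered nonprofit; sells firearms or ammunition → Operating License not required.
Sec. 3-5. serves alcohol for on-premises consumption; seating 158 ≤ 162; vehicles 15 ≤ 23 → Municipal Registration not required.
Sec. 3-6. operates from an industrially zoned site; does not collect or haul waste → General Business Registration not required.
Sec. 3-7. does not handle hazardous materials; operates from an industrially zoned site → Compliance License not required.
Sec. 3-8. revenue $2,325,000 < $3,000,000; vehicles 15 ≤ 36; seating 158 < 200 → Small Business Authorization not required.
Sec. 3-9. vehicles 15 > 13; does not handle hazardous materials → Annual License not required.
Sec. 3-10. vehicles 15 ≤ 17; operates from an industrially zoned site → Small Fleet Permit required.

On-Premises Alcohol License, Small Fleet Permit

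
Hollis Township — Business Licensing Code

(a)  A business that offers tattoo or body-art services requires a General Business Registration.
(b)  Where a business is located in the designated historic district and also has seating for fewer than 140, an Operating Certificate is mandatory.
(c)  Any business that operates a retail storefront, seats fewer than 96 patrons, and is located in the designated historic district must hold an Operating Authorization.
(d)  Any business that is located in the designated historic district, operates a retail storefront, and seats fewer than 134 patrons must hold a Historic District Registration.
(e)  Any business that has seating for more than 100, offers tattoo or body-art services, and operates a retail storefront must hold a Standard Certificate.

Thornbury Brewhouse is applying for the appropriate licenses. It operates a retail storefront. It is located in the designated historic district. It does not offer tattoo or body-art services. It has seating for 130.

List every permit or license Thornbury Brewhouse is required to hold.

Historic District Registration, Operating Certificate

(a) does not offer tattoo or body-art services → General Business Registration not required.
(b) is located in the designated historic district; seating 130 < 140 → Operating Certificate required.
(c) operates a retail storefront; seating 130 ≥ 96; is located in the designated historic district → Operating Authorization not required.
(d) is located in the designated historic district; operates a retail storefront; seating 130 < 134 → Historic District Registration required.
(e) seating 130 > 100; does not offer tattoo or body-art services; operates a retail storefront → Standard Certificate not required.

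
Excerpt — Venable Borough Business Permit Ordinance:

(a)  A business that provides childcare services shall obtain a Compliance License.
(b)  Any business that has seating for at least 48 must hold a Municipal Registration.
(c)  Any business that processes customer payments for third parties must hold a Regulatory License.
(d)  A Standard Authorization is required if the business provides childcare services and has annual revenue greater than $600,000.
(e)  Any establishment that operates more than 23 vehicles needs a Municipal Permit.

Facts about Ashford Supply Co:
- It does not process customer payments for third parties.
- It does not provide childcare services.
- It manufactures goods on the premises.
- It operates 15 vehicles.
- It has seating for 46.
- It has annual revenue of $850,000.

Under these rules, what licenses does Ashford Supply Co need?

(a) does not provide childcare services → Compliance License not required.
(b) seating 46 < 48 → Municipal Registration not required.
(c) does not process customer payments for third parties → Regulatory License not required.
(d) does not provide childcare services; revenue $850,000 > $600,000 → Standard Authorization not required.
(e) vehicles 15 ≤ 23 → Municipal Permit not required.

None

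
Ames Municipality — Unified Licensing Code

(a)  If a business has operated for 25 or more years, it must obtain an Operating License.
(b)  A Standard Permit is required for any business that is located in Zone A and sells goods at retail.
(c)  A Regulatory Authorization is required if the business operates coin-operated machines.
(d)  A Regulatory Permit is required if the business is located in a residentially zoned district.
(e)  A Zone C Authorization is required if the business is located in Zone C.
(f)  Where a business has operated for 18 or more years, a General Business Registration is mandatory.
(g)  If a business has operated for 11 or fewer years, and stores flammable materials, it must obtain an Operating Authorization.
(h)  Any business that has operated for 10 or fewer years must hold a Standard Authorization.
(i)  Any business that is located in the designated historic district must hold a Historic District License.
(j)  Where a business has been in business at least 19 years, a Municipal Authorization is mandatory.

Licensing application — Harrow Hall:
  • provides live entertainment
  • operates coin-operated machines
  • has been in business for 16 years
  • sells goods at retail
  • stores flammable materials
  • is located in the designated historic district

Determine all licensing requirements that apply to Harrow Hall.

(a) years in business 16 < 25 → Operating License not required.
(b) is located in the designated historic district (not: is located in Zone A); sells goods at retail → Standard Permit not required.
(c) operates coin-operated machines → Regulatory Authorization required.
(d) is located in the designated historic district (not: is located in a residentially zoned district) → Regulatory Permit not required.
(e) is located in the designated historic district (not: is located in Zone C) → Zone C Authorization not required.
(f) years in business 16 < 18 → General Business Registration not required.
(g) years in business 16 > 11; stores flammable materials → Operating Authorization not required.
(h) years in business 16 > 10 → Standard Authorization not required.
(i) is located in the designated historic district → Historic District License required.
(j) years in business 16 < 19 → Municipal Authorization not required.

Historic District License, Regulatory Authorization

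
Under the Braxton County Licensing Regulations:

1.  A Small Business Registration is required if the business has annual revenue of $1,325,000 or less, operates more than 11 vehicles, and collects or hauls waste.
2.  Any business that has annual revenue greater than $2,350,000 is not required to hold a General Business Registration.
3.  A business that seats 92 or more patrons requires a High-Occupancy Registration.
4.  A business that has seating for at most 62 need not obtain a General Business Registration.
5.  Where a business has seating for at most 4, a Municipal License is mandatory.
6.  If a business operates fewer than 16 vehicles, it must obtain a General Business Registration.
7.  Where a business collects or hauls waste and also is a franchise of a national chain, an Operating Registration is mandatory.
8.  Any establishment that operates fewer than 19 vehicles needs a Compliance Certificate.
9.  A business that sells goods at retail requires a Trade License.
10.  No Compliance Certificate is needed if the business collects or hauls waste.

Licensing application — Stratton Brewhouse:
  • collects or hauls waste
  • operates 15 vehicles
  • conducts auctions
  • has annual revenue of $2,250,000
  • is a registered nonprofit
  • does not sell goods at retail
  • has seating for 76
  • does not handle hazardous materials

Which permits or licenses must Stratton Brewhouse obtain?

1. revenue $2,250,000 > $1,325,000; vehicles 15 > 11; collects or hauls waste → Small Business Registration not required.
2. revenue $2,250,000 ≤ $2,350,000 → General Business Registration exemption does not apply.
3. seating 76 < 92 → High-Occupancy Registration not required.
4. seating 76 > 62 → General Business Registration exemption does not apply.
5. seating 76 > 4 → Municipal License not required.
6. vehicles 15 < 16 → General Business Registration required.
7. collects or hauls waste; is a registered nonprofit (not: is a franchise of a national chain) → Operating Registration not required.
8. vehicles 15 < 19 → Compliance Certificate required.
9. does not sell goods at retail → Trade License not required.
10. collects or hauls waste → exempt from Compliance Certificate.

General Business Registration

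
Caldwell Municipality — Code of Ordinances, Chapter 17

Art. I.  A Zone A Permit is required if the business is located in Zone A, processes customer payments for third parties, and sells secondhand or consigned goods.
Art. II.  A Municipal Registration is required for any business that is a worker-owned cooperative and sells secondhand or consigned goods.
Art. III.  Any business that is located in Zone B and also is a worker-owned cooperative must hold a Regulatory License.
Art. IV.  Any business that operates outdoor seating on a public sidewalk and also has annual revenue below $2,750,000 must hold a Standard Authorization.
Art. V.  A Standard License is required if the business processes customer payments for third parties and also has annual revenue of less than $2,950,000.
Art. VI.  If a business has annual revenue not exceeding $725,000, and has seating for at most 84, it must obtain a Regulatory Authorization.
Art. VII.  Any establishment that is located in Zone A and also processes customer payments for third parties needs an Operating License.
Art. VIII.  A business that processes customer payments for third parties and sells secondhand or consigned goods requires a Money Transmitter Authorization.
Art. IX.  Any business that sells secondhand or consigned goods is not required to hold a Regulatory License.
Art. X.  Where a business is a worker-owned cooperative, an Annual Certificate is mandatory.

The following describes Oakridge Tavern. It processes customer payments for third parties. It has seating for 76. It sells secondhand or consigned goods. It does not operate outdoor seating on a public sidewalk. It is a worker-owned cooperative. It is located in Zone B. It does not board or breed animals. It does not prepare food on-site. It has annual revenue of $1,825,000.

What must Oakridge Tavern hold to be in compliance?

Annual Certificate, Money Transmitter Authorization, Municipal Registration, Standard License

Art. I. is located in Zone B (not: is located in Zone A); processes customer payments for third parties; sells secondhand or consigned goods → Zone A Permit not required.
Art. II. is a worker-owned cooperative; sells secondhand or consigned goods → Municipal Registration required.
Art. III. is located in Zone B; is a worker-owned cooperative → Regulatory License required.
Art. IV. does not operate outdoor seating on a public sidewalk; revenue $1,825,000 < $2,750,000 → Standard Authorization not required.
Art. V. processes customer payments for third parties; revenue $1,825,000 < $2,950,000 → Standard License required.
Art. VI. revenue $1,825,000 > $725,000; seating 76 ≤ 84 → Regulatory Authorization not required.
Art. VII. is located in Zone B (not: is located in Zone A); processes customer payments for third parties → Operating License not required.
Art. VIII. processes customer payments for third parties; sells secondhand or consigned goods → Money Transmitter Authorization required.
Art. IX. sells secondhand or consigned goods → exempt from Regulatory License.
Art. X. is a worker-owned cooperative → Annual Certificate required.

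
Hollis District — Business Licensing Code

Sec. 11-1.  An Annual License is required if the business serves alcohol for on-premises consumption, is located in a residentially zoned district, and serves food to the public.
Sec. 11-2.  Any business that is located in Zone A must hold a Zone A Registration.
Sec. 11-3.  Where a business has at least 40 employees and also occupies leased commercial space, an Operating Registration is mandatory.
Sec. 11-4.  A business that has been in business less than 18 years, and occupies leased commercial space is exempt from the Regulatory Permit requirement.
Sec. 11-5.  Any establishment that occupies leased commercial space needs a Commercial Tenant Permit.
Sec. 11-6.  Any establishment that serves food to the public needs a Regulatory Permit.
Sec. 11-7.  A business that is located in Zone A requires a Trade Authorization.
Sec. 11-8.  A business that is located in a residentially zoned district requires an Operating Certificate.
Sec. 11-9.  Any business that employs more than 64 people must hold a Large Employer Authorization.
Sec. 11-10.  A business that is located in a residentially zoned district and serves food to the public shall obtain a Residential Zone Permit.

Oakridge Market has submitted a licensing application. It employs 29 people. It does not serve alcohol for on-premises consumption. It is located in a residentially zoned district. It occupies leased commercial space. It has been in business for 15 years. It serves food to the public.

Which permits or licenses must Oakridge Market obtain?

Commercial Tenant Permit, Operating Certificate, Residential Zone Permit

Sec. 11-1. does not serve alcohol for on-premises consumption; is located in a residentially zoned district; serves food to the public → Annual License not required.
Sec. 11-2. is located in a residentially zoned district (not: is located in Zone A) → Zone A Registration not required.
Sec. 11-3. employees 29 < 40; occupies leased commercial space → Operating Registration not required.
Sec. 11-4. years in business 15 < 18; occupies leased commercial space → exempt from Regulatory Permit.
Sec. 11-5. occupies leased commercial space → Commercial Tenant Permit required.
Sec. 11-6. serves food to the public → Regulatory Permit required.
Sec. 11-7. is located in a residentially zoned district (not: is located in Zone A) → Trade Authorization not required.
Sec. 11-8. is located in a residentially zoned district → Operating Certificate required.
Sec. 11-9. employees 29 ≤ 64 → Large Employer Authorization not required.
Sec. 11-10. is located in a residentially zoned district; serves food to the public → Residential Zone Permit required.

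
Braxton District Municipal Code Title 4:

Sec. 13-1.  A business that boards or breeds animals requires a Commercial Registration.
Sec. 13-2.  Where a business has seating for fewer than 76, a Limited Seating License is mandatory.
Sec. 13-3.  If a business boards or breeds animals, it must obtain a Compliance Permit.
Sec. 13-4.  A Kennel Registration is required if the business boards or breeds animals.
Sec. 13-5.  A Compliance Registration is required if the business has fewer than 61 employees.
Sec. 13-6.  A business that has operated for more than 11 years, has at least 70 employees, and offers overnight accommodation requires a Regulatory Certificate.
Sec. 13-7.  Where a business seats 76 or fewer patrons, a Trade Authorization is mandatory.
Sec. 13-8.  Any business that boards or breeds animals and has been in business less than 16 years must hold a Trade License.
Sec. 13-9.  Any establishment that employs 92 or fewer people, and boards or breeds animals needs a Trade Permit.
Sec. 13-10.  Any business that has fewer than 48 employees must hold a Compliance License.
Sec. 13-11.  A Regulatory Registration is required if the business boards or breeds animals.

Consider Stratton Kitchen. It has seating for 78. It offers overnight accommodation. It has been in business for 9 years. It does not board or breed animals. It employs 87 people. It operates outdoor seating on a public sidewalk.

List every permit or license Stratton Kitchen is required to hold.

Sec. 13-1. does not board or breed animals → Commercial Registration not required.
Sec. 13-2. seating 78 ≥ 76 → Limited Seating License not required.
Sec. 13-3. does not board or breed animals → Compliance Permit not required.
Sec. 13-4. does not board or breed animals → Kennel Registration not required.
Sec. 13-5. employees 87 ≥ 61 → Compliance Registration not required.
Sec. 13-6. years in business 9 ≤ 11; employees 87 ≥ 70; offers overnight accommodation → Regulatory Certificate not required.
Sec. 13-7. seating 78 > 76 → Trade Authorization not required.
Sec. 13-8. does not board or breed animals; years in business 9 < 16 → Trade License not required.
Sec. 13-9. employees 87 ≤ 92; does not board or breed animals → Trade Permit not required.
Sec. 13-10. employees 87 ≥ 48 → Compliance License not required.
Sec. 13-11. does not board or breed animals → Regulatory Registration not required.

None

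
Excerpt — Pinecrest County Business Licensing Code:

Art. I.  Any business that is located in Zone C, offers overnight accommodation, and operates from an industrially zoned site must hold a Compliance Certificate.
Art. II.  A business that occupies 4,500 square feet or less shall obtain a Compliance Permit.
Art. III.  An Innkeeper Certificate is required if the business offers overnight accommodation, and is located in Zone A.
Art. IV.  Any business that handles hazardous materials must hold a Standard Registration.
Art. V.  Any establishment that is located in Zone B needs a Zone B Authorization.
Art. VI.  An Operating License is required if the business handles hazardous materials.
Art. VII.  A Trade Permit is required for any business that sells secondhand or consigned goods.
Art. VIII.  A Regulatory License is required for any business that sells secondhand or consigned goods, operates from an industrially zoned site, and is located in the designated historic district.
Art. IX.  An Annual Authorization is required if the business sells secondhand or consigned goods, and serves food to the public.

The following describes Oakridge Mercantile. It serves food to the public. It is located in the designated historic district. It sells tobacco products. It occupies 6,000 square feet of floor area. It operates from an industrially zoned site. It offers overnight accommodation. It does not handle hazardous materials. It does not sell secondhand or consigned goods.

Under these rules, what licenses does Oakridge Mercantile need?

Art. I. is located in the designated historic district (not: is located in Zone C); offers overnight accommodation; operates from an industrially zoned site → Compliance Certificate not required.
Art. II. floor area 6,000 square feet > 4,500 square feet → Compliance Permit not required.
Art. III. offers overnight accommodation; is located in the designated historic district (not: is located in Zone A) → Innkeeper Certificate not required.
Art. IV. does not handle hazardous materials → Standard Registration not required.
Art. V. is located in the designated historic district (not: is located in Zone B) → Zone B Authorization not required.
Art. VI. does not handle hazardous materials → Operating License not required.
Art. VII. does not sell secondhand or consigned goods → Trade Permit not required.
Art. VIII. does not sell secondhand or consigned goods; operates from an industrially zoned site; is located in the designated historic district → Regulatory License not required.
Art. IX. does not sell secondhand or consigned goods; serves food to the public → Annual Authorization not required.

None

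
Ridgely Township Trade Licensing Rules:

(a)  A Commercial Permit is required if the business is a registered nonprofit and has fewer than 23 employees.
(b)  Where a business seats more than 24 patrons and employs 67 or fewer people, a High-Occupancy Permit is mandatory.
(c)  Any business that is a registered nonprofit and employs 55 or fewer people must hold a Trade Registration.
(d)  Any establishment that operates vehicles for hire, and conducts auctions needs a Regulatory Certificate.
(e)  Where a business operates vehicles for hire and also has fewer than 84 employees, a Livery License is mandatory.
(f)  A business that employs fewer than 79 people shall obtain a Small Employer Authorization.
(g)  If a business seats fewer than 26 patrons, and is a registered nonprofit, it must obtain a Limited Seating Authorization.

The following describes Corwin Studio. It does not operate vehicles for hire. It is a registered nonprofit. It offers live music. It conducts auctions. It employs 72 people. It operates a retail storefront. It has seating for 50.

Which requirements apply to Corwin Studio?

(a) is a registered nonprofit; employees 72 ≥ 23 → Commercial Permit not required.
(b) seating 50 > 24; employees 72 > 67 → High-Occupancy Permit not required.
(c) is a registered nonprofit; employees 72 > 55 → Trade Registration not required.
(d) does not operate vehicles for hire; conducts auctions → Regulatory Certificate not required.
(e) does not operate vehicles for hire; employees 72 < 84 → Livery License not required.
(f) employees 72 < 79 → Small Employer Authorization required.
(g) seating 50 ≥ 26; is a registered nonprofit → Limited Seating Authorization not required.

Small Employer Authorization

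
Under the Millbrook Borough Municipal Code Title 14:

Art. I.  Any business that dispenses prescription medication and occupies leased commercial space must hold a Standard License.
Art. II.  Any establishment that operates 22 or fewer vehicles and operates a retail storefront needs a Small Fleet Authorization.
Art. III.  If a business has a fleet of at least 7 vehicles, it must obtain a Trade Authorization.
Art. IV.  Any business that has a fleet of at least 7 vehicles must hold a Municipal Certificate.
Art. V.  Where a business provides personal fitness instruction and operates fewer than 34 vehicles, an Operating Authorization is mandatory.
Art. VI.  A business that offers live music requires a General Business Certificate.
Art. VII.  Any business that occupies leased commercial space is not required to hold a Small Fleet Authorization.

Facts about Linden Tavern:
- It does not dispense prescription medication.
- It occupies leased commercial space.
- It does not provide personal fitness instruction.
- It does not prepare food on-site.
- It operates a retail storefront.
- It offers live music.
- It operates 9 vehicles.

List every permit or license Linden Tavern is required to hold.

Art. I. does not dispense prescription medication; occupies leased commercial space → Standard License not required.
Art. II. vehicles 9 ≤ 22; operates a retail storefront → Small Fleet Authorization required.
Art. III. vehicles 9 ≥ 7 → Trade Authorization required.
Art. IV. vehicles 9 ≥ 7 → Municipal Certificate required.
Art. V. does not provide personal fitness instruction; vehicles 9 < 34 → Operating Authorization not required.
Art. VI. offers live music → General Business Certificate required.
Art. VII. occupies leased commercial space → exempt from Small Fleet Authorization.

General Business Certificate, Municipal Certificate, Trade Authorization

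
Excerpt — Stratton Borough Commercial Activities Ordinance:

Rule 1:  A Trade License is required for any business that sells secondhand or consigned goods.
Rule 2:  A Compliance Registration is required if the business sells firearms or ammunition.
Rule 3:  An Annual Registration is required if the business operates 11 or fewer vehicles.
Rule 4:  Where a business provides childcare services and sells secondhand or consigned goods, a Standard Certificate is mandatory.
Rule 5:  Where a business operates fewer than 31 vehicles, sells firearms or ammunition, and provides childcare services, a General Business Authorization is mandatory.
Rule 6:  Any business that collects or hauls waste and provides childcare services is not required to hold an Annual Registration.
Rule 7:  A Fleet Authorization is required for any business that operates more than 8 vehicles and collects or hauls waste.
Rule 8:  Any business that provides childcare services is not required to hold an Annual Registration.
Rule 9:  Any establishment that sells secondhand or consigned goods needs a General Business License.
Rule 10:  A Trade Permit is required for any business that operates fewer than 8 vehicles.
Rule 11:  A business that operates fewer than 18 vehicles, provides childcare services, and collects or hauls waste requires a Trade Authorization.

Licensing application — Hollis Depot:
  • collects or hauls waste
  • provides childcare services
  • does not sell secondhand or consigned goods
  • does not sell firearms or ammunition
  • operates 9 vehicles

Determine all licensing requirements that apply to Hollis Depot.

Rule 1: does not sell secondhand or consigned goods → Trade License not required.
Rule 2: does not sell firearms or ammunition → Compliance Registration not required.
Rule 3: vehicles 9 ≤ 11 → Annual Registration required.
Rule 4: provides childcare services; does not sell secondhand or consigned goods → Standard Certificate not required.
Rule 5: vehicles 9 < 31; does not sell firearms or ammunition; provides childcare services → General Business Authorization not required.
Rule 6: collects or hauls waste; provides childcare services → exempt from Annual Registration.
Rule 7: vehicles 9 > 8; collects or hauls waste → Fleet Authorization required.
Rule 8: provides childcare services → exempt from Annual Registration.
Rule 9: does not sell secondhand or consigned goods → General Business License not required.
Rule 10: vehicles 9 ≥ 8 → Trade Permit not required.
Rule 11: vehicles 9 < 18; provides childcare services; collects or hauls waste → Trade Authorization required.

Fleet Authorization, Trade Authorization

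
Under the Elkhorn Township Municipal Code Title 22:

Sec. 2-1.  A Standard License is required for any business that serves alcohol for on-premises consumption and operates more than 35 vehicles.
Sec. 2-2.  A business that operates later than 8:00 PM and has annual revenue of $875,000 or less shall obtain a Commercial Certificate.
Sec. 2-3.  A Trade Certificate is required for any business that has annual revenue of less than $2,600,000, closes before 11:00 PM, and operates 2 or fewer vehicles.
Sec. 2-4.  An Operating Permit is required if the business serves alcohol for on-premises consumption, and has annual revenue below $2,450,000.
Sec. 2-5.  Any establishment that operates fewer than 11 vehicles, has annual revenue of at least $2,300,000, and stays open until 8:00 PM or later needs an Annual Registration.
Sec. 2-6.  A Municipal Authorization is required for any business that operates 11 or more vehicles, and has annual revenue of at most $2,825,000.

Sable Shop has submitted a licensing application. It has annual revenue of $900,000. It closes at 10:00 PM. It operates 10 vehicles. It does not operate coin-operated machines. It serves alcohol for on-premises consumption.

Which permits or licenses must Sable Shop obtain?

Sec. 2-1. serves alcohol for on-premises consumption; vehicles 10 ≤ 35 → Standard License not required.
Sec. 2-2. closes 10:00 PM, after 8:00 PM; revenue $900,000 > $875,000 → Commercial Certificate not required.
Sec. 2-3. revenue $900,000 < $2,600,000; closes 10:00 PM, at/before 11:00 PM; vehicles 10 > 2 → Trade Certificate not required.
Sec. 2-4. serves alcohol for on-premises consumption; revenue $900,000 < $2,450,000 → Operating Permit required.
Sec. 2-5. vehicles 10 < 11; revenue $900,000 < $2,300,000; closes 10:00 PM, after 8:00 PM → Annual Registration not required.
Sec. 2-6. vehicles 10 < 11; revenue $900,000 ≤ $2,825,000 → Municipal Authorization not required.

Operating Permit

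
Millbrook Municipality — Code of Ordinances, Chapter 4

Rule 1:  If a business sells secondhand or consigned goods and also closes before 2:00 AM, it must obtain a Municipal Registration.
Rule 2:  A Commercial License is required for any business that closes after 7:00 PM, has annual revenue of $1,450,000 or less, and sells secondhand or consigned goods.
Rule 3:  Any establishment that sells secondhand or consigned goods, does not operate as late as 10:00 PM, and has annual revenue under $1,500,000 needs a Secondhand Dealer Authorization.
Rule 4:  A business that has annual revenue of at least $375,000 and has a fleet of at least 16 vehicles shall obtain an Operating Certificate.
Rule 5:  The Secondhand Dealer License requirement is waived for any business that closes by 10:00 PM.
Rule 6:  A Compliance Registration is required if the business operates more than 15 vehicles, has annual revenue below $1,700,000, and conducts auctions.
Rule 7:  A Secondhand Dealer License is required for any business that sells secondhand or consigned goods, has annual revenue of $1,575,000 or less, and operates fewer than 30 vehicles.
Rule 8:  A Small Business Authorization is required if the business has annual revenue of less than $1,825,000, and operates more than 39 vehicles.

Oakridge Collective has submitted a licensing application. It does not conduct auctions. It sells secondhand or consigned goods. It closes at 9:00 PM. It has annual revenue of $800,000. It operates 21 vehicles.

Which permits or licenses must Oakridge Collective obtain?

Rule 1: sells secondhand or consigned goods; closes 9:00 PM, at/before 2:00 AM → Municipal Registration required.
Rule 2: closes 9:00 PM, after 7:00 PM; revenue $800,000 ≤ $1,450,000; sells secondhand or consigned goods → Commercial License required.
Rule 3: sells secondhand or consigned goods; closes 9:00 PM, at/before 10:00 PM; revenue $800,000 < $1,500,000 → Secondhand Dealer Authorization required.
Rule 4: revenue $800,000 ≥ $375,000; vehicles 21 ≥ 16 → Operating Certificate required.
Rule 5: closes 9:00 PM, at/before 10:00 PM → exempt from Secondhand Dealer License.
Rule 6: vehicles 21 > 15; revenue $800,000 < $1,700,000; does not conduct auctions → Compliance Registration not required.
Rule 7: sells secondhand or consigned goods; revenue $800,000 ≤ $1,575,000; vehicles 21 < 30 → Secondhand Dealer License required.
Rule 8: revenue $800,000 < $1,825,000; vehicles 21 ≤ 39 → Small Business Authorization not required.

Commercial License, Municipal Registration, Operating Certificate, Secondhand Dealer Authorization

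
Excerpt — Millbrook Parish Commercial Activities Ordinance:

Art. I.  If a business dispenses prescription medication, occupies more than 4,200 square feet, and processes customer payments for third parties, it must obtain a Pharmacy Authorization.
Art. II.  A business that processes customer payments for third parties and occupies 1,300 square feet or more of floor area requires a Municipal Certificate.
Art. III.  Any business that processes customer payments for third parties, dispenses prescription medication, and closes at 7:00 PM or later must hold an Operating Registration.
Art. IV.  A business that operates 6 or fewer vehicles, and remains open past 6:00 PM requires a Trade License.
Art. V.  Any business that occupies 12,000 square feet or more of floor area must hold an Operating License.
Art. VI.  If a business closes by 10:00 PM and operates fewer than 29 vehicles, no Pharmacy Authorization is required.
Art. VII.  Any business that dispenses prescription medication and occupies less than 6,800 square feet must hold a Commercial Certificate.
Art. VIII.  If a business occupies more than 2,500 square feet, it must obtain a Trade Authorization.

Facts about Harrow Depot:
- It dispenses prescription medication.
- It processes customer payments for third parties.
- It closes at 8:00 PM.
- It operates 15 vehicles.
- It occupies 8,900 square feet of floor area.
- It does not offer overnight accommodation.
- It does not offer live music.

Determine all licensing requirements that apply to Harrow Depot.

Art. I. dispenses prescription medication; floor area 8,900 square feet > 4,200 square feet; processes customer payments for third parties → Pharmacy Authorization required.
Art. II. processes customer payments for third parties; floor area 8,900 square feet ≥ 1,300 square feet → Municipal Certificate required.
Art. III. processes customer payments for third parties; dispenses prescription medication; closes 8:00 PM, after 7:00 PM → Operating Registration required.
Art. IV. vehicles 15 > 6; closes 8:00 PM, after 6:00 PM → Trade License not required.
Art. V. floor area 8,900 square feet < 12,000 square feet → Operating License not required.
Art. VI. closes 8:00 PM, at/before 10:00 PM; vehicles 15 < 29 → exempt from Pharmacy Authorization.
Art. VII. dispenses prescription medication; floor area 8,900 square feet ≥ 6,800 square feet → Commercial Certificate not required.
Art. VIII. floor area 8,900 square feet > 2,500 square feet → Trade Authorization required.

Municipal Certificate, Operating Registration, Trade Authorization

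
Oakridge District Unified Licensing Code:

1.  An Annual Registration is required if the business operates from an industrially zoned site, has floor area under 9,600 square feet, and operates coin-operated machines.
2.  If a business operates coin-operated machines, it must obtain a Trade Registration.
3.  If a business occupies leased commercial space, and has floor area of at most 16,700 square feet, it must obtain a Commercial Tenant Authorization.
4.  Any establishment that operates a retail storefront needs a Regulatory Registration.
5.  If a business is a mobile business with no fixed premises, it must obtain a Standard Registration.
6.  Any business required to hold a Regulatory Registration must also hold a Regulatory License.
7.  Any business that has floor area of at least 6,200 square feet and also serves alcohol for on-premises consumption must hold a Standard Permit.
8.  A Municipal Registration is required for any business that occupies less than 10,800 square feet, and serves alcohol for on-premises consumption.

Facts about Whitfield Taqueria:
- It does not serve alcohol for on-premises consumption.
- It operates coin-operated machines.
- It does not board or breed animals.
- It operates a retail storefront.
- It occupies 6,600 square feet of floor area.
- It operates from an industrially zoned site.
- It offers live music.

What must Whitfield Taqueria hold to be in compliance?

1. operates from an industrially zoned site; floor area 6,600 square feet < 9,600 square feet; operates coin-operated machines → Annual Registration required.
2. operates coin-operated machines → Trade Registration required.
3. operates from an industrially zoned site (not: occupies leased commercial space); floor area 6,600 square feet ≤ 16,700 square feet → Commercial Tenant Authorization not required.
4. operates a retail storefront → Regulatory Registration required.
5. operates from an industrially zoned site (not: is a mobile business with no fixed premises) → Standard Registration not required.
6. Regulatory Registration is required → Regulatory License also required.
7. floor area 6,600 square feet ≥ 6,200 square feet; does not serve alcohol for on-premises consumption → Standard Permit not required.
8. floor area 6,600 square feet < 10,800 square feet; does not serve alcohol for on-premises consumption → Municipal Registration not required.

Annual Registration, Regulatory License, Regulatory Registration, Trade Registration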